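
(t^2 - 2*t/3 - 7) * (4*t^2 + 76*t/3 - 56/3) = 4*t^4 + 68*t^3/3 - 572*t^2/9 - 1484*t/9 + 392/3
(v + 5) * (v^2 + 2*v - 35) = v^3 + 7*v^2 - 25*v - 175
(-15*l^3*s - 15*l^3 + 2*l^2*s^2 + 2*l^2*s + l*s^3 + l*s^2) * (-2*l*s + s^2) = 30*l^4*s^2 + 30*l^4*s - 19*l^3*s^3 - 19*l^3*s^2 + l*s^5 + l*s^4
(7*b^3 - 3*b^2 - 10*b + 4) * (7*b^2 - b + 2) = 49*b^5 - 28*b^4 - 53*b^3 + 32*b^2 - 24*b + 8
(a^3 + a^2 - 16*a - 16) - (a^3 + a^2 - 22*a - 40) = 6*a + 24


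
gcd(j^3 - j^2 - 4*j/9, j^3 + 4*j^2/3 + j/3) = j^2 + j/3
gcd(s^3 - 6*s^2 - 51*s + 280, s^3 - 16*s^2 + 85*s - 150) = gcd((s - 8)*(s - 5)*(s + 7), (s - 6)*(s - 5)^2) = s - 5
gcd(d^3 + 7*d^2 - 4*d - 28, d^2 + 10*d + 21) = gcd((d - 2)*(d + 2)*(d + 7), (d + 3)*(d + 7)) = d + 7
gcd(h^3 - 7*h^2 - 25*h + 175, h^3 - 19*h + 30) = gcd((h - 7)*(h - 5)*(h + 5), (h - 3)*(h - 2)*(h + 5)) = h + 5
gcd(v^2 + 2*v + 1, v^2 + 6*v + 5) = v + 1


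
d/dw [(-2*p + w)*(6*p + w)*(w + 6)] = -12*p^2 + 8*p*w + 24*p + 3*w^2 + 12*w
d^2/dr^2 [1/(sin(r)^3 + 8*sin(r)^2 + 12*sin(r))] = (-9*sin(r)^3 - 88*sin(r)^2 - 268*sin(r) - 160 + 312/sin(r) + 576/sin(r)^2 + 288/sin(r)^3)/((sin(r) + 2)^3*(sin(r) + 6)^3)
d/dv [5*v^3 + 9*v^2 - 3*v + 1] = 15*v^2 + 18*v - 3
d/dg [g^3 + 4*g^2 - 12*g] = 3*g^2 + 8*g - 12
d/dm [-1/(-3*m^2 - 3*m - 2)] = 3*(-2*m - 1)/(3*m^2 + 3*m + 2)^2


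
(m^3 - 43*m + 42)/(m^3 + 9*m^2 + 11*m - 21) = (m - 6)/(m + 3)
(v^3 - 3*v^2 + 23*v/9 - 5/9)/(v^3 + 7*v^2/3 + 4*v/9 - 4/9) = (3*v^2 - 8*v + 5)/(3*v^2 + 8*v + 4)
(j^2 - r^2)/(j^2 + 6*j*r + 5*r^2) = (j - r)/(j + 5*r)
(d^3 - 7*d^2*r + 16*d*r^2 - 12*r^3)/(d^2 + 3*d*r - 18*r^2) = (d^2 - 4*d*r + 4*r^2)/(d + 6*r)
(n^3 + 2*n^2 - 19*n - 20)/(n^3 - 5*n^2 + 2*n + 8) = (n + 5)/(n - 2)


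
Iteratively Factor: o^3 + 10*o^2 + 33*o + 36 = (o + 4)*(o^2 + 6*o + 9) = (o + 3)*(o + 4)*(o + 3)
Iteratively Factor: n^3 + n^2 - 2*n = (n + 2)*(n^2 - n) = (n - 1)*(n + 2)*(n)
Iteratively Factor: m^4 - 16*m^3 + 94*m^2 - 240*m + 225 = (m - 5)*(m^3 - 11*m^2 + 39*m - 45) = (m - 5)^2*(m^2 - 6*m + 9) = (m - 5)^2*(m - 3)*(m - 3)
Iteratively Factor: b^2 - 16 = (b + 4)*(b - 4)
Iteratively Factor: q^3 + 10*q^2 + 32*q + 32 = (q + 4)*(q^2 + 6*q + 8) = (q + 4)^2*(q + 2)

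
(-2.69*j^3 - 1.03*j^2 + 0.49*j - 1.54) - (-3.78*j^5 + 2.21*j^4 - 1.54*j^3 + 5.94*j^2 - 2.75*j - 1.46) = 3.78*j^5 - 2.21*j^4 - 1.15*j^3 - 6.97*j^2 + 3.24*j - 0.0800000000000001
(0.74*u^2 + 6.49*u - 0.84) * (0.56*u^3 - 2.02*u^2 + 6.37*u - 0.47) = 0.4144*u^5 + 2.1396*u^4 - 8.8664*u^3 + 42.6903*u^2 - 8.4011*u + 0.3948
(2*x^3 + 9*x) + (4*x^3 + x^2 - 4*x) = 6*x^3 + x^2 + 5*x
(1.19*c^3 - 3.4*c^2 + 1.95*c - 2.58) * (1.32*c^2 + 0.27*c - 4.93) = 1.5708*c^5 - 4.1667*c^4 - 4.2107*c^3 + 13.8829*c^2 - 10.3101*c + 12.7194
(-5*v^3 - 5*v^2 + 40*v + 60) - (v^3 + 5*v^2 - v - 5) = -6*v^3 - 10*v^2 + 41*v + 65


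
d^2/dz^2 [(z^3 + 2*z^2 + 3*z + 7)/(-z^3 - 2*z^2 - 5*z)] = 2*(6*z^5 - 30*z^4 - 114*z^3 - 189*z^2 - 210*z - 175)/(z^3*(z^6 + 6*z^5 + 27*z^4 + 68*z^3 + 135*z^2 + 150*z + 125))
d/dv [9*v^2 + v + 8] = 18*v + 1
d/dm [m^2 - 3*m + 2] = 2*m - 3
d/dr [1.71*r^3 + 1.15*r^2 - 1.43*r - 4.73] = 5.13*r^2 + 2.3*r - 1.43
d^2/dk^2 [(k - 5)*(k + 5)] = 2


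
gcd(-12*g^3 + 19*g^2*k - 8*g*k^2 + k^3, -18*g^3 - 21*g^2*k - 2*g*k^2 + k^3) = 1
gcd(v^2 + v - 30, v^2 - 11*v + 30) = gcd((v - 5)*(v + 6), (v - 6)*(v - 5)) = v - 5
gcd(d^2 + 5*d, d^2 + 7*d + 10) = d + 5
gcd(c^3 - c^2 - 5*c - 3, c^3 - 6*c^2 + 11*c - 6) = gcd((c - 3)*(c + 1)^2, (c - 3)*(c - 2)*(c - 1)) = c - 3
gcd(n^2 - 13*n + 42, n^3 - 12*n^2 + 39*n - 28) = n - 7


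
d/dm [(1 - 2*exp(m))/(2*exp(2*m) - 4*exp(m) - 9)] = (4*exp(2*m) - 4*exp(m) + 22)*exp(m)/(4*exp(4*m) - 16*exp(3*m) - 20*exp(2*m) + 72*exp(m) + 81)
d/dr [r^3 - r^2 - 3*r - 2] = 3*r^2 - 2*r - 3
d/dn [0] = 0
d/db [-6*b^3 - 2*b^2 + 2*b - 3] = -18*b^2 - 4*b + 2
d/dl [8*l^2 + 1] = 16*l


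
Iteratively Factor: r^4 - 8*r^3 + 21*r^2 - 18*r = (r)*(r^3 - 8*r^2 + 21*r - 18) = r*(r - 3)*(r^2 - 5*r + 6) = r*(r - 3)*(r - 2)*(r - 3)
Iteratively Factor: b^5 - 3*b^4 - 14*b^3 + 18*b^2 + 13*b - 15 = (b + 3)*(b^4 - 6*b^3 + 4*b^2 + 6*b - 5) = (b - 1)*(b + 3)*(b^3 - 5*b^2 - b + 5) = (b - 1)^2*(b + 3)*(b^2 - 4*b - 5) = (b - 5)*(b - 1)^2*(b + 3)*(b + 1)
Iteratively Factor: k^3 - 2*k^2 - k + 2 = (k - 2)*(k^2 - 1) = (k - 2)*(k - 1)*(k + 1)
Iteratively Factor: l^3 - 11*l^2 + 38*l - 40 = (l - 5)*(l^2 - 6*l + 8) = (l - 5)*(l - 4)*(l - 2)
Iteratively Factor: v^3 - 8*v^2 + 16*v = (v)*(v^2 - 8*v + 16) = v*(v - 4)*(v - 4)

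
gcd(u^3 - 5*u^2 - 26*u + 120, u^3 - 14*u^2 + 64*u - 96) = u^2 - 10*u + 24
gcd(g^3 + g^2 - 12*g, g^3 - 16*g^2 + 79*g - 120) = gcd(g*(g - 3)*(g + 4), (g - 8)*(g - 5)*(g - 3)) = g - 3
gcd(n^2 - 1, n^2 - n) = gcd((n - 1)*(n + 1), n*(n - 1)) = n - 1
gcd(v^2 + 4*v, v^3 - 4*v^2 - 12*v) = v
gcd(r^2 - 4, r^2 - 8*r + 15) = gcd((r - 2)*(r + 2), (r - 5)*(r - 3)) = 1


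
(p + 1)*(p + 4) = p^2 + 5*p + 4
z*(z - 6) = z^2 - 6*z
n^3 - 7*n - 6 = (n - 3)*(n + 1)*(n + 2)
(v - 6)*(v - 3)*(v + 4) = v^3 - 5*v^2 - 18*v + 72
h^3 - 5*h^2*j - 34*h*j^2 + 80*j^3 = (h - 8*j)*(h - 2*j)*(h + 5*j)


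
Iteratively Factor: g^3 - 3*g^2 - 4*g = (g)*(g^2 - 3*g - 4) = g*(g + 1)*(g - 4)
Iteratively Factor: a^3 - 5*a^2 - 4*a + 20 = (a - 5)*(a^2 - 4) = (a - 5)*(a + 2)*(a - 2)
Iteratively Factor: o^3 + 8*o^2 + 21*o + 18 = (o + 2)*(o^2 + 6*o + 9) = (o + 2)*(o + 3)*(o + 3)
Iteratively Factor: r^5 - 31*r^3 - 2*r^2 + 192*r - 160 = (r - 2)*(r^4 + 2*r^3 - 27*r^2 - 56*r + 80) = (r - 2)*(r - 1)*(r^3 + 3*r^2 - 24*r - 80) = (r - 2)*(r - 1)*(r + 4)*(r^2 - r - 20) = (r - 5)*(r - 2)*(r - 1)*(r + 4)*(r + 4)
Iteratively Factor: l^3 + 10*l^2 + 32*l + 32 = (l + 2)*(l^2 + 8*l + 16) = (l + 2)*(l + 4)*(l + 4)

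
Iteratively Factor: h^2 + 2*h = (h)*(h + 2)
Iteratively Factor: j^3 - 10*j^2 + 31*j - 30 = (j - 5)*(j^2 - 5*j + 6) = (j - 5)*(j - 3)*(j - 2)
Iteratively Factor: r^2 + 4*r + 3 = (r + 1)*(r + 3)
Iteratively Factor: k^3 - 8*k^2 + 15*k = (k - 3)*(k^2 - 5*k) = (k - 5)*(k - 3)*(k)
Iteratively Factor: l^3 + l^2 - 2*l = (l)*(l^2 + l - 2) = l*(l - 1)*(l + 2)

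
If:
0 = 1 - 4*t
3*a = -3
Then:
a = -1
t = 1/4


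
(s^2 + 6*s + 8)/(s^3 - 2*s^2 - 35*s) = (s^2 + 6*s + 8)/(s*(s^2 - 2*s - 35))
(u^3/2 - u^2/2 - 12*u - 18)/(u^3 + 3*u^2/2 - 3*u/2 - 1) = (u^2 - 3*u - 18)/(2*u^2 - u - 1)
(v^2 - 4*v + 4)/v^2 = 1 - 4/v + 4/v^2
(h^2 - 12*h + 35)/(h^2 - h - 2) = (-h^2 + 12*h - 35)/(-h^2 + h + 2)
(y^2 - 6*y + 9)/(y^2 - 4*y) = (y^2 - 6*y + 9)/(y*(y - 4))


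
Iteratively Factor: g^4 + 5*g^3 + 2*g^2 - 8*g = (g)*(g^3 + 5*g^2 + 2*g - 8) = g*(g - 1)*(g^2 + 6*g + 8) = g*(g - 1)*(g + 4)*(g + 2)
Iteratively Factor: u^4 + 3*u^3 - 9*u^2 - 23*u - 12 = (u - 3)*(u^3 + 6*u^2 + 9*u + 4) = (u - 3)*(u + 1)*(u^2 + 5*u + 4) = (u - 3)*(u + 1)*(u + 4)*(u + 1)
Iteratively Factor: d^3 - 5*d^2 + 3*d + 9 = (d - 3)*(d^2 - 2*d - 3) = (d - 3)*(d + 1)*(d - 3)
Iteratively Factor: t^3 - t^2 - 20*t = (t + 4)*(t^2 - 5*t) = t*(t + 4)*(t - 5)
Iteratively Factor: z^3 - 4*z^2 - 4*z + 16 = (z - 2)*(z^2 - 2*z - 8) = (z - 2)*(z + 2)*(z - 4)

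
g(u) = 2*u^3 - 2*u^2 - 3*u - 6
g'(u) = 6*u^2 - 4*u - 3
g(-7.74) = -1029.96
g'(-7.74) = 387.41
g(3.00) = 21.00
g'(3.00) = 39.00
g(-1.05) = -7.37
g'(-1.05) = 7.82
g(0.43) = -7.50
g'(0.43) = -3.61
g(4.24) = 97.77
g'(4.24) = 87.91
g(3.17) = 28.10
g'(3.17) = 44.61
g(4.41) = 113.41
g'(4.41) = 96.05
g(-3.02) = -70.27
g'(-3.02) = 63.80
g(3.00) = 21.00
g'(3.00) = 39.00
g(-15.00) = -7161.00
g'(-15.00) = 1407.00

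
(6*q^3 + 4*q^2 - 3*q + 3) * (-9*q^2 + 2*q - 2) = -54*q^5 - 24*q^4 + 23*q^3 - 41*q^2 + 12*q - 6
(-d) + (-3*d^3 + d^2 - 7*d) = -3*d^3 + d^2 - 8*d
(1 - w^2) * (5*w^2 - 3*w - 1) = -5*w^4 + 3*w^3 + 6*w^2 - 3*w - 1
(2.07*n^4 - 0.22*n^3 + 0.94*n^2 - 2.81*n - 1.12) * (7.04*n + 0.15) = 14.5728*n^5 - 1.2383*n^4 + 6.5846*n^3 - 19.6414*n^2 - 8.3063*n - 0.168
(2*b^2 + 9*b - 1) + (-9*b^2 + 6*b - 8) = -7*b^2 + 15*b - 9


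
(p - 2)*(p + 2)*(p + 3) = p^3 + 3*p^2 - 4*p - 12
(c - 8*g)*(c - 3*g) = c^2 - 11*c*g + 24*g^2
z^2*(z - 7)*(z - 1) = z^4 - 8*z^3 + 7*z^2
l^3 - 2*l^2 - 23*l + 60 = (l - 4)*(l - 3)*(l + 5)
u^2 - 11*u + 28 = (u - 7)*(u - 4)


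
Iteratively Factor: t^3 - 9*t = (t + 3)*(t^2 - 3*t) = t*(t + 3)*(t - 3)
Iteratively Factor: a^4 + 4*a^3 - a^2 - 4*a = (a - 1)*(a^3 + 5*a^2 + 4*a) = (a - 1)*(a + 4)*(a^2 + a) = a*(a - 1)*(a + 4)*(a + 1)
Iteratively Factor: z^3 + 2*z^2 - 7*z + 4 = (z - 1)*(z^2 + 3*z - 4) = (z - 1)^2*(z + 4)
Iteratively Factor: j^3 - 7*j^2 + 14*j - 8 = (j - 1)*(j^2 - 6*j + 8) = (j - 2)*(j - 1)*(j - 4)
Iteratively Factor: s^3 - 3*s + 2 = (s - 1)*(s^2 + s - 2) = (s - 1)^2*(s + 2)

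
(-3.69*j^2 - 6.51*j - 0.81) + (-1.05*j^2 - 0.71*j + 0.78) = -4.74*j^2 - 7.22*j - 0.03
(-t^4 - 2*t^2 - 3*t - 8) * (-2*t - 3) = 2*t^5 + 3*t^4 + 4*t^3 + 12*t^2 + 25*t + 24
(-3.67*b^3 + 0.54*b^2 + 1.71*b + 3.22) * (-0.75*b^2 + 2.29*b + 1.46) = 2.7525*b^5 - 8.8093*b^4 - 5.4041*b^3 + 2.2893*b^2 + 9.8704*b + 4.7012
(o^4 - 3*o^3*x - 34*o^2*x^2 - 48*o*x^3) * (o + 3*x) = o^5 - 43*o^3*x^2 - 150*o^2*x^3 - 144*o*x^4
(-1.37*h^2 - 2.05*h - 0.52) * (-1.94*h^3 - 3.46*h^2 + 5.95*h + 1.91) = 2.6578*h^5 + 8.7172*h^4 - 0.0497000000000014*h^3 - 13.015*h^2 - 7.0095*h - 0.9932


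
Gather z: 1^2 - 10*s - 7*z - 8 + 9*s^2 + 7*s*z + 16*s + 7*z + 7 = 9*s^2 + 7*s*z + 6*s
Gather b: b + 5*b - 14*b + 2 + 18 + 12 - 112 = -8*b - 80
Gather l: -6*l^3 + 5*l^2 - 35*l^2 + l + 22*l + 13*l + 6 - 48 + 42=-6*l^3 - 30*l^2 + 36*l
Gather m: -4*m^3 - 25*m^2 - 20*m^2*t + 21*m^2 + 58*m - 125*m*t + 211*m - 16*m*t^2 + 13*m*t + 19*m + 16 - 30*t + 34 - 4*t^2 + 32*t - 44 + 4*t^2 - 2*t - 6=-4*m^3 + m^2*(-20*t - 4) + m*(-16*t^2 - 112*t + 288)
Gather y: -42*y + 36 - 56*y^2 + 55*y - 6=-56*y^2 + 13*y + 30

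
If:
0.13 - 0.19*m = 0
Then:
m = 0.68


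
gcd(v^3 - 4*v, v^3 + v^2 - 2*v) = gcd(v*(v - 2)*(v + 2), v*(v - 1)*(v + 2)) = v^2 + 2*v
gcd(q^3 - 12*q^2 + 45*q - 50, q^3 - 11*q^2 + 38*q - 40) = q^2 - 7*q + 10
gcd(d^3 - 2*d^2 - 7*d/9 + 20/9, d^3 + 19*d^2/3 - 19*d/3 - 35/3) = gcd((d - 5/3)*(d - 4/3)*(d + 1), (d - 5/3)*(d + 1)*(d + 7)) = d^2 - 2*d/3 - 5/3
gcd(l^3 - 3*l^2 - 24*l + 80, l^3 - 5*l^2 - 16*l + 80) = l - 4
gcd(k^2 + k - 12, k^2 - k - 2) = 1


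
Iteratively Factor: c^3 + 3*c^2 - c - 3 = (c - 1)*(c^2 + 4*c + 3) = (c - 1)*(c + 3)*(c + 1)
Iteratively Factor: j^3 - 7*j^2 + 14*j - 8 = (j - 4)*(j^2 - 3*j + 2) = (j - 4)*(j - 1)*(j - 2)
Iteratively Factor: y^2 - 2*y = (y)*(y - 2)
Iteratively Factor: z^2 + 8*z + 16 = (z + 4)*(z + 4)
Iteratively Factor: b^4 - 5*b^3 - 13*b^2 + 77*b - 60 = (b - 1)*(b^3 - 4*b^2 - 17*b + 60) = (b - 1)*(b + 4)*(b^2 - 8*b + 15) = (b - 3)*(b - 1)*(b + 4)*(b - 5)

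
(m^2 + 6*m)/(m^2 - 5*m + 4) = m*(m + 6)/(m^2 - 5*m + 4)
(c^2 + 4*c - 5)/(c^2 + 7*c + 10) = (c - 1)/(c + 2)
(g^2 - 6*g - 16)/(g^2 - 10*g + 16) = (g + 2)/(g - 2)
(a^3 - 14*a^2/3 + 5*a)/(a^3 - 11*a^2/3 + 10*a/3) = (a - 3)/(a - 2)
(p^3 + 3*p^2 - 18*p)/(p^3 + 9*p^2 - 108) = p/(p + 6)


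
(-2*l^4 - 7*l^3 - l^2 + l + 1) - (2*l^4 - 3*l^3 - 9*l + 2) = -4*l^4 - 4*l^3 - l^2 + 10*l - 1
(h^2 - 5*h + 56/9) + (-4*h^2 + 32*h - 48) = -3*h^2 + 27*h - 376/9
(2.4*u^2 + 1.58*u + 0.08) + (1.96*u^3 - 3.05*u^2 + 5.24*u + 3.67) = 1.96*u^3 - 0.65*u^2 + 6.82*u + 3.75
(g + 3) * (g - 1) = g^2 + 2*g - 3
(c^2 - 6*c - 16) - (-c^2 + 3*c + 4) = 2*c^2 - 9*c - 20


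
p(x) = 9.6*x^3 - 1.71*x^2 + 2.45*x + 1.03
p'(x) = 28.8*x^2 - 3.42*x + 2.45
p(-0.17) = 0.52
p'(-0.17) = 3.86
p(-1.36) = -29.61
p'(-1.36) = 60.37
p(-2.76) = -220.59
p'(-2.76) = 231.28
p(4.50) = 852.23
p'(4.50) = 570.26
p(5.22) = 1332.70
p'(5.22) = 769.35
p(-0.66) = -4.09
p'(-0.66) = 17.25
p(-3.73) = -530.09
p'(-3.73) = 415.90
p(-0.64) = -3.75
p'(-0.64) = 16.44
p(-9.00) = -7157.93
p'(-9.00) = 2366.03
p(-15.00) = -32820.47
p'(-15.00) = 6533.75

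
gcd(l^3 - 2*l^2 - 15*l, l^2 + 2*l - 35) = l - 5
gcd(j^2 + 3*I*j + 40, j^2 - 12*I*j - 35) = j - 5*I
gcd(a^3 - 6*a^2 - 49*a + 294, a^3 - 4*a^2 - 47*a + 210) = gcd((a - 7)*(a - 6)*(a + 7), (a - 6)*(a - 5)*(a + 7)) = a^2 + a - 42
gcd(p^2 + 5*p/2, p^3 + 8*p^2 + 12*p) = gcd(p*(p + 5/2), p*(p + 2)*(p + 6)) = p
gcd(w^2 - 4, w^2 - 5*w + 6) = w - 2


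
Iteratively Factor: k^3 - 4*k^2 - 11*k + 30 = (k - 2)*(k^2 - 2*k - 15) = (k - 2)*(k + 3)*(k - 5)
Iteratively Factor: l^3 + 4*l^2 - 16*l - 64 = (l + 4)*(l^2 - 16) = (l - 4)*(l + 4)*(l + 4)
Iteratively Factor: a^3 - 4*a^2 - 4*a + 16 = (a - 2)*(a^2 - 2*a - 8) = (a - 4)*(a - 2)*(a + 2)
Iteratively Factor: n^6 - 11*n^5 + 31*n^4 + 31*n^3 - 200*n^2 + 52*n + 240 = (n - 2)*(n^5 - 9*n^4 + 13*n^3 + 57*n^2 - 86*n - 120) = (n - 5)*(n - 2)*(n^4 - 4*n^3 - 7*n^2 + 22*n + 24) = (n - 5)*(n - 4)*(n - 2)*(n^3 - 7*n - 6) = (n - 5)*(n - 4)*(n - 2)*(n + 2)*(n^2 - 2*n - 3) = (n - 5)*(n - 4)*(n - 3)*(n - 2)*(n + 2)*(n + 1)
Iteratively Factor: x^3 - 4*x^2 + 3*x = (x - 3)*(x^2 - x) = x*(x - 3)*(x - 1)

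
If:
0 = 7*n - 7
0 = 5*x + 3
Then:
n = 1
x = -3/5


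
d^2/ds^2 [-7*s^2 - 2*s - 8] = -14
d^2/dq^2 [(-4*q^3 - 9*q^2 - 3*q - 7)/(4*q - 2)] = (-16*q^3 + 24*q^2 - 12*q - 43)/(8*q^3 - 12*q^2 + 6*q - 1)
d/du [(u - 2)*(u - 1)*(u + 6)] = 3*u^2 + 6*u - 16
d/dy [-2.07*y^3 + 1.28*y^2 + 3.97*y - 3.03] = -6.21*y^2 + 2.56*y + 3.97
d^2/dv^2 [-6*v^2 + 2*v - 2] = -12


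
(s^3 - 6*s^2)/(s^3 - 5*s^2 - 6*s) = s/(s + 1)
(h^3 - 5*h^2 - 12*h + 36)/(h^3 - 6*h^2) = (h^2 + h - 6)/h^2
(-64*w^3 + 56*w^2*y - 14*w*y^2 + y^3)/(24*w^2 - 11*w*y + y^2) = (8*w^2 - 6*w*y + y^2)/(-3*w + y)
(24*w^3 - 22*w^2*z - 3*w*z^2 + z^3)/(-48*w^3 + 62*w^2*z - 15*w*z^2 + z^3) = (4*w + z)/(-8*w + z)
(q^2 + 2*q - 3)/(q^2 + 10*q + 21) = (q - 1)/(q + 7)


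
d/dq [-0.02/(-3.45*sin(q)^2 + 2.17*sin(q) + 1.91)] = (0.0434 - 0.138*sin(q))*cos(q)/(-3.45*sin(q)^2 + 2.17*sin(q) + 1.91)^2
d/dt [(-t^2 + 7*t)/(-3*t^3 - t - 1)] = (-t*(t - 7)*(9*t^2 + 1) + (2*t - 7)*(3*t^3 + t + 1))/(3*t^3 + t + 1)^2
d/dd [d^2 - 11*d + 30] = 2*d - 11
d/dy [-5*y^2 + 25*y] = 25 - 10*y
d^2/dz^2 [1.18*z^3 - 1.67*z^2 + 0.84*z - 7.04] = 7.08*z - 3.34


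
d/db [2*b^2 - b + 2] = 4*b - 1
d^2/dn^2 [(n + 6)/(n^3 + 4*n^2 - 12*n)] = 2*(3*n^2 - 6*n + 4)/(n^3*(n^3 - 6*n^2 + 12*n - 8))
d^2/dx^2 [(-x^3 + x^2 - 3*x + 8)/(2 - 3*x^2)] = 2*(33*x^3 - 234*x^2 + 66*x - 52)/(27*x^6 - 54*x^4 + 36*x^2 - 8)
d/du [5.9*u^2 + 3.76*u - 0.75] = 11.8*u + 3.76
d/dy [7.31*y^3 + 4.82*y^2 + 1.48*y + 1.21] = 21.93*y^2 + 9.64*y + 1.48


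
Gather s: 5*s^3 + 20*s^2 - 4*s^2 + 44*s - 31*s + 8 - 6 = 5*s^3 + 16*s^2 + 13*s + 2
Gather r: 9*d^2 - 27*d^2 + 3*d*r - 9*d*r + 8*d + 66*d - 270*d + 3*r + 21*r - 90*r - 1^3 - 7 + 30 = -18*d^2 - 196*d + r*(-6*d - 66) + 22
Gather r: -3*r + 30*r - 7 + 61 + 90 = 27*r + 144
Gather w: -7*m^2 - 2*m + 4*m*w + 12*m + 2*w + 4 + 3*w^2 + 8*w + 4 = -7*m^2 + 10*m + 3*w^2 + w*(4*m + 10) + 8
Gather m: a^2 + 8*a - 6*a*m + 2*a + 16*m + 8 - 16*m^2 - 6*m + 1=a^2 + 10*a - 16*m^2 + m*(10 - 6*a) + 9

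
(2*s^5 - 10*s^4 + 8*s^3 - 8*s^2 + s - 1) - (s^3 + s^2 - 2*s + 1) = 2*s^5 - 10*s^4 + 7*s^3 - 9*s^2 + 3*s - 2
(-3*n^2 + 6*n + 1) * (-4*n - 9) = 12*n^3 + 3*n^2 - 58*n - 9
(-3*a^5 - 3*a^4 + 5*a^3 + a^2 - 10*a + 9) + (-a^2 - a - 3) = -3*a^5 - 3*a^4 + 5*a^3 - 11*a + 6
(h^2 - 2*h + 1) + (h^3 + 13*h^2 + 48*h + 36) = h^3 + 14*h^2 + 46*h + 37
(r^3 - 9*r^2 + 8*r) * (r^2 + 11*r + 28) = r^5 + 2*r^4 - 63*r^3 - 164*r^2 + 224*r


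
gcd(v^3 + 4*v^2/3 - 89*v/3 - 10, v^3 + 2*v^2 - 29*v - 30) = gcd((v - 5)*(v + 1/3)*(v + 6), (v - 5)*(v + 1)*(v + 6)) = v^2 + v - 30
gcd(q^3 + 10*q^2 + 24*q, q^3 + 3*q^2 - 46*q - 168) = q^2 + 10*q + 24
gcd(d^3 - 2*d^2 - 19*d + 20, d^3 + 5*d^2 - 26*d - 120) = d^2 - d - 20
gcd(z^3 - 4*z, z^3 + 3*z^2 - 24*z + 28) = z - 2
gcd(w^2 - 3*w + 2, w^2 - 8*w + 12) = w - 2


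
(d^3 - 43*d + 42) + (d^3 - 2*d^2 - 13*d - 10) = 2*d^3 - 2*d^2 - 56*d + 32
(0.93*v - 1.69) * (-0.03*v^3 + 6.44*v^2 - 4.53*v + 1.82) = -0.0279*v^4 + 6.0399*v^3 - 15.0965*v^2 + 9.3483*v - 3.0758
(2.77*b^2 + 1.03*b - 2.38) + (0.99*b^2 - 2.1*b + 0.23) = 3.76*b^2 - 1.07*b - 2.15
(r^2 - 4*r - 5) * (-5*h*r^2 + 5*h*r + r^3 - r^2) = -5*h*r^4 + 25*h*r^3 + 5*h*r^2 - 25*h*r + r^5 - 5*r^4 - r^3 + 5*r^2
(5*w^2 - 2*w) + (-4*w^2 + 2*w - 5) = w^2 - 5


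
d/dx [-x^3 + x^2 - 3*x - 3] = -3*x^2 + 2*x - 3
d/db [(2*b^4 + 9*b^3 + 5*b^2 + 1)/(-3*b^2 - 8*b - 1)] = (-12*b^5 - 75*b^4 - 152*b^3 - 67*b^2 - 4*b + 8)/(9*b^4 + 48*b^3 + 70*b^2 + 16*b + 1)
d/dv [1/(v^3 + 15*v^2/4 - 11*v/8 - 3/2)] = 8*(-24*v^2 - 60*v + 11)/(8*v^3 + 30*v^2 - 11*v - 12)^2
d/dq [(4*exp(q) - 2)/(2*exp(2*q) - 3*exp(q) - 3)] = (-8*exp(2*q) + 8*exp(q) - 18)*exp(q)/(4*exp(4*q) - 12*exp(3*q) - 3*exp(2*q) + 18*exp(q) + 9)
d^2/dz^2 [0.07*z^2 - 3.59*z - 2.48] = 0.140000000000000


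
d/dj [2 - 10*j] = -10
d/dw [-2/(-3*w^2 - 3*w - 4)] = 6*(-2*w - 1)/(3*w^2 + 3*w + 4)^2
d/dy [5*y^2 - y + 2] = 10*y - 1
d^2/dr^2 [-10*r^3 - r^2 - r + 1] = -60*r - 2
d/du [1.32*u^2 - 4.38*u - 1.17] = 2.64*u - 4.38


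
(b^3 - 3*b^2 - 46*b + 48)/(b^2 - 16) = (b^3 - 3*b^2 - 46*b + 48)/(b^2 - 16)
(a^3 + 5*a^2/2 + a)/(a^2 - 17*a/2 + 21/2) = a*(2*a^2 + 5*a + 2)/(2*a^2 - 17*a + 21)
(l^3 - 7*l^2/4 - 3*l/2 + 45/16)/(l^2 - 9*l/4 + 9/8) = (8*l^2 - 2*l - 15)/(2*(4*l - 3))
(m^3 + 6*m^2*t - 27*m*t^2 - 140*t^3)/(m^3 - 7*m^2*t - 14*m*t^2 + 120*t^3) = (-m - 7*t)/(-m + 6*t)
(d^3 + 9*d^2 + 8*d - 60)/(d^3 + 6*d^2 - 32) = (d^2 + 11*d + 30)/(d^2 + 8*d + 16)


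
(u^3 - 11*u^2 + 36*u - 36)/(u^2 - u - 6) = (u^2 - 8*u + 12)/(u + 2)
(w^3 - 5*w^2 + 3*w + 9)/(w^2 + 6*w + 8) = (w^3 - 5*w^2 + 3*w + 9)/(w^2 + 6*w + 8)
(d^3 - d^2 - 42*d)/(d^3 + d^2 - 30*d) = (d - 7)/(d - 5)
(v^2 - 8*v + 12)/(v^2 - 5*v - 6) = (v - 2)/(v + 1)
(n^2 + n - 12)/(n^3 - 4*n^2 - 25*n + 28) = (n - 3)/(n^2 - 8*n + 7)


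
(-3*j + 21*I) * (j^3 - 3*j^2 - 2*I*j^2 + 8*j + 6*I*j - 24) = -3*j^4 + 9*j^3 + 27*I*j^3 + 18*j^2 - 81*I*j^2 - 54*j + 168*I*j - 504*I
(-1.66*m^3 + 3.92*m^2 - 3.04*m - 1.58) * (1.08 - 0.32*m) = 0.5312*m^4 - 3.0472*m^3 + 5.2064*m^2 - 2.7776*m - 1.7064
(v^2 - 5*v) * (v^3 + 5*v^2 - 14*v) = v^5 - 39*v^3 + 70*v^2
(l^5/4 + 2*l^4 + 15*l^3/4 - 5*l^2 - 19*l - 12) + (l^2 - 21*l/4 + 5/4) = l^5/4 + 2*l^4 + 15*l^3/4 - 4*l^2 - 97*l/4 - 43/4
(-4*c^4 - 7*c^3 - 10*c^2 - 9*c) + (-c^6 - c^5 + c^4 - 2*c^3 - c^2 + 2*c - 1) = -c^6 - c^5 - 3*c^4 - 9*c^3 - 11*c^2 - 7*c - 1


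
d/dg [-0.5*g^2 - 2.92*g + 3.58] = -1.0*g - 2.92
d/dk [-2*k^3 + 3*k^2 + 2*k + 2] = -6*k^2 + 6*k + 2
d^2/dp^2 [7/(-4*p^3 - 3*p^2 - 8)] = 42*(-12*p^2*(2*p + 1)^2 + (4*p + 1)*(4*p^3 + 3*p^2 + 8))/(4*p^3 + 3*p^2 + 8)^3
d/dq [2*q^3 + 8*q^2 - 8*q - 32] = 6*q^2 + 16*q - 8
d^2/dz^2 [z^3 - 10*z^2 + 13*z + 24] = 6*z - 20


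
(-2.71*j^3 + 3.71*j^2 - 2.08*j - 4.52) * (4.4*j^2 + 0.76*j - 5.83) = -11.924*j^5 + 14.2644*j^4 + 9.4669*j^3 - 43.0981*j^2 + 8.6912*j + 26.3516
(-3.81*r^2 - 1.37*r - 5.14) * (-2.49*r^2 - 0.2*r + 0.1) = 9.4869*r^4 + 4.1733*r^3 + 12.6916*r^2 + 0.891*r - 0.514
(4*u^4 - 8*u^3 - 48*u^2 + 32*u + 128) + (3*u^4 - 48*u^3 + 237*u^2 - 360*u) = 7*u^4 - 56*u^3 + 189*u^2 - 328*u + 128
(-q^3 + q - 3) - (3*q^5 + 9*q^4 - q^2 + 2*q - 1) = -3*q^5 - 9*q^4 - q^3 + q^2 - q - 2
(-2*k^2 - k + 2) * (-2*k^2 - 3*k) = 4*k^4 + 8*k^3 - k^2 - 6*k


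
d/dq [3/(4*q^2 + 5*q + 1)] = 3*(-8*q - 5)/(4*q^2 + 5*q + 1)^2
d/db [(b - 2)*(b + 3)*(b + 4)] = 3*b^2 + 10*b - 2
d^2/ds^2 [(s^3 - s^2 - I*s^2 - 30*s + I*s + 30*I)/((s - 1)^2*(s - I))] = 2*(s - 91)/(s^4 - 4*s^3 + 6*s^2 - 4*s + 1)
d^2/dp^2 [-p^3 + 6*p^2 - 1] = 12 - 6*p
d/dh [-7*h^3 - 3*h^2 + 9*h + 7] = -21*h^2 - 6*h + 9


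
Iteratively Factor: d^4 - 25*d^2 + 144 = (d + 3)*(d^3 - 3*d^2 - 16*d + 48) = (d + 3)*(d + 4)*(d^2 - 7*d + 12) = (d - 4)*(d + 3)*(d + 4)*(d - 3)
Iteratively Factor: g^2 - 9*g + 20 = (g - 5)*(g - 4)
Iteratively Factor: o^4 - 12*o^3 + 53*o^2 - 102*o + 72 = (o - 3)*(o^3 - 9*o^2 + 26*o - 24) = (o - 3)*(o - 2)*(o^2 - 7*o + 12) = (o - 4)*(o - 3)*(o - 2)*(o - 3)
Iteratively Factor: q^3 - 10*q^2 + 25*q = (q)*(q^2 - 10*q + 25) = q*(q - 5)*(q - 5)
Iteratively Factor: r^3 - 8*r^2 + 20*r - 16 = (r - 2)*(r^2 - 6*r + 8) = (r - 2)^2*(r - 4)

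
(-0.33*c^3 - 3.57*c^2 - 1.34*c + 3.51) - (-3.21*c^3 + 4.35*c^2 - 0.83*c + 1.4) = 2.88*c^3 - 7.92*c^2 - 0.51*c + 2.11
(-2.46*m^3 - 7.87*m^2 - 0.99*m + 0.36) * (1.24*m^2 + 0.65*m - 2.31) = -3.0504*m^5 - 11.3578*m^4 - 0.6605*m^3 + 17.9826*m^2 + 2.5209*m - 0.8316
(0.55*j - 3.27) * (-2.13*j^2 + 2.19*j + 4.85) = -1.1715*j^3 + 8.1696*j^2 - 4.4938*j - 15.8595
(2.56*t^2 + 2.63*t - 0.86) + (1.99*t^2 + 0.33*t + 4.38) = 4.55*t^2 + 2.96*t + 3.52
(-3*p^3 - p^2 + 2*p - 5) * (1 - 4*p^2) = 12*p^5 + 4*p^4 - 11*p^3 + 19*p^2 + 2*p - 5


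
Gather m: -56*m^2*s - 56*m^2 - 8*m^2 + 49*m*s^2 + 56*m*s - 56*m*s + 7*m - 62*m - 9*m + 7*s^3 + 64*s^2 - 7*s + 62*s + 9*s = m^2*(-56*s - 64) + m*(49*s^2 - 64) + 7*s^3 + 64*s^2 + 64*s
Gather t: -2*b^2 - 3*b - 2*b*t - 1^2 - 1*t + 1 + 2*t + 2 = -2*b^2 - 3*b + t*(1 - 2*b) + 2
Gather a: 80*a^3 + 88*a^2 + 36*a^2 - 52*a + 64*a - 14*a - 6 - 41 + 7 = 80*a^3 + 124*a^2 - 2*a - 40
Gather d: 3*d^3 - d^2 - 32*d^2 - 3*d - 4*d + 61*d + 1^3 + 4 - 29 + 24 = 3*d^3 - 33*d^2 + 54*d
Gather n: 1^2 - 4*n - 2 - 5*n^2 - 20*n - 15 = -5*n^2 - 24*n - 16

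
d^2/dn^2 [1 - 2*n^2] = -4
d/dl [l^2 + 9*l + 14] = 2*l + 9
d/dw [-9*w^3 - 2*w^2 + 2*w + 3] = -27*w^2 - 4*w + 2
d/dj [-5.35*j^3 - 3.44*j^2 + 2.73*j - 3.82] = -16.05*j^2 - 6.88*j + 2.73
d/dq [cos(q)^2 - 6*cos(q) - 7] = 2*(3 - cos(q))*sin(q)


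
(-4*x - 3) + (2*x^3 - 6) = 2*x^3 - 4*x - 9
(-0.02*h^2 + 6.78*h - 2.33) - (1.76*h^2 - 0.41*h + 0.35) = -1.78*h^2 + 7.19*h - 2.68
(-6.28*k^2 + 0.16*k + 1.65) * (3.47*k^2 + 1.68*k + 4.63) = -21.7916*k^4 - 9.9952*k^3 - 23.0821*k^2 + 3.5128*k + 7.6395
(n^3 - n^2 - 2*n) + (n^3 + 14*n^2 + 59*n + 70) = 2*n^3 + 13*n^2 + 57*n + 70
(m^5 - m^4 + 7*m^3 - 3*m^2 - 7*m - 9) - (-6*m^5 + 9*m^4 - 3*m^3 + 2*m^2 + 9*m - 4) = 7*m^5 - 10*m^4 + 10*m^3 - 5*m^2 - 16*m - 5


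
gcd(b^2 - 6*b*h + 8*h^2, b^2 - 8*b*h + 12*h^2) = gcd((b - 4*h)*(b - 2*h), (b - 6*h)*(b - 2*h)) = b - 2*h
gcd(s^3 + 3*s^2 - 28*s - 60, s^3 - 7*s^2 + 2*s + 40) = s^2 - 3*s - 10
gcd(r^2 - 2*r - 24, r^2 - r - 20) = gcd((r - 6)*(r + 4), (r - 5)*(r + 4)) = r + 4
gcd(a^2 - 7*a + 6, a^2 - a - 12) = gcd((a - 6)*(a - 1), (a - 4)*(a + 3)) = 1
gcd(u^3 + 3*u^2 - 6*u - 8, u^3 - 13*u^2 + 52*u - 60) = u - 2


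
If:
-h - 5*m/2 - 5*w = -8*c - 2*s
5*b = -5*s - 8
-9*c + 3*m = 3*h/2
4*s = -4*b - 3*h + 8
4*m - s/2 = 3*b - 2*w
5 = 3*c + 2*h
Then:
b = -2086/495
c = -23/15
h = 24/5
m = -11/5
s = 1294/495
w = -251/198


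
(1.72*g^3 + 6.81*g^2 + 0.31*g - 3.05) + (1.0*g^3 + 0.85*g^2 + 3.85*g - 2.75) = 2.72*g^3 + 7.66*g^2 + 4.16*g - 5.8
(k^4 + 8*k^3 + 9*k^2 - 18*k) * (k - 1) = k^5 + 7*k^4 + k^3 - 27*k^2 + 18*k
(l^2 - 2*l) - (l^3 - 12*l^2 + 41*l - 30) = -l^3 + 13*l^2 - 43*l + 30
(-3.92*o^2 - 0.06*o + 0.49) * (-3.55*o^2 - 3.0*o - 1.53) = 13.916*o^4 + 11.973*o^3 + 4.4381*o^2 - 1.3782*o - 0.7497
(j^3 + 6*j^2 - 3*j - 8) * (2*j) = 2*j^4 + 12*j^3 - 6*j^2 - 16*j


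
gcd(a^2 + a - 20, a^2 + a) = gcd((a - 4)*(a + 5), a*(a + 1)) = 1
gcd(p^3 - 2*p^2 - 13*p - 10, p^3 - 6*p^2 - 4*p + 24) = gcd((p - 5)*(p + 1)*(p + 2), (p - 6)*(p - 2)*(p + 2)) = p + 2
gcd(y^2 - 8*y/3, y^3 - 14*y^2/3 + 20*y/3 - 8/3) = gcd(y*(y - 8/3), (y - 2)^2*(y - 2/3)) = 1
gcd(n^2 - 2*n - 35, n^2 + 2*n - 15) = n + 5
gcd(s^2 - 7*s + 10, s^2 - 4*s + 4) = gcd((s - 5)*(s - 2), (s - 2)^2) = s - 2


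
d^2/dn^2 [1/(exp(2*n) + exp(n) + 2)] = (2*(2*exp(n) + 1)^2*exp(n) - (4*exp(n) + 1)*(exp(2*n) + exp(n) + 2))*exp(n)/(exp(2*n) + exp(n) + 2)^3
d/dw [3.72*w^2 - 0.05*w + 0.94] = 7.44*w - 0.05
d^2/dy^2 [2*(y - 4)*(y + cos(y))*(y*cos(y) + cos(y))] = -2*y^3*cos(y) - 12*y^2*sin(y) + 6*y^2*cos(y) - 4*y^2*cos(2*y) + 24*y*sin(y) - 8*y*sin(2*y) + 20*y*cos(y) + 12*y*cos(2*y) + 16*sin(y) + 12*sin(2*y) - 12*cos(y) + 18*cos(2*y) + 2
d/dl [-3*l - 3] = -3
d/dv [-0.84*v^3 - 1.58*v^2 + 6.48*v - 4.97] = -2.52*v^2 - 3.16*v + 6.48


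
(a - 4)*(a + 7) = a^2 + 3*a - 28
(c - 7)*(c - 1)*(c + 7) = c^3 - c^2 - 49*c + 49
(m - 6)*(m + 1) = m^2 - 5*m - 6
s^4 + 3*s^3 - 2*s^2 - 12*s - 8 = (s - 2)*(s + 1)*(s + 2)^2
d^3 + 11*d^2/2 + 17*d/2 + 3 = (d + 1/2)*(d + 2)*(d + 3)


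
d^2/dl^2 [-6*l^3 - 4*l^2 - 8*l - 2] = -36*l - 8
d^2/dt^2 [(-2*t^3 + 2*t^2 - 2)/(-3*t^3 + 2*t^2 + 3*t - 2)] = 4*(-3*t^6 + 27*t^5 - 9*t^4 + 13*t^3 - 45*t^2 + 12*t + 9)/(27*t^9 - 54*t^8 - 45*t^7 + 154*t^6 - 27*t^5 - 138*t^4 + 81*t^3 + 30*t^2 - 36*t + 8)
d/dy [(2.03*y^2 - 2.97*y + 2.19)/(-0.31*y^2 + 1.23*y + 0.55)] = (1.5762*y^2 + 3.5908*y - 4.3272)/(0.0961*y^4 - 0.7626*y^3 + 1.1719*y^2 + 1.353*y + 0.3025)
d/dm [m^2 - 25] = 2*m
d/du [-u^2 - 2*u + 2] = -2*u - 2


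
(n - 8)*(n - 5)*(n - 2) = n^3 - 15*n^2 + 66*n - 80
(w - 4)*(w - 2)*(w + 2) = w^3 - 4*w^2 - 4*w + 16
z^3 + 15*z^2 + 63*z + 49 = (z + 1)*(z + 7)^2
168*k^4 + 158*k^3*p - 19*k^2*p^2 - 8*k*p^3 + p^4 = (-7*k + p)*(-6*k + p)*(k + p)*(4*k + p)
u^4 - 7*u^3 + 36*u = u*(u - 6)*(u - 3)*(u + 2)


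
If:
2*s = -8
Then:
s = -4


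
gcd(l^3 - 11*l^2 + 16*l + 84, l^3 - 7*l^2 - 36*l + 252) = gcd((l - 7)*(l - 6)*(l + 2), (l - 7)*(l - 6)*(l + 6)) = l^2 - 13*l + 42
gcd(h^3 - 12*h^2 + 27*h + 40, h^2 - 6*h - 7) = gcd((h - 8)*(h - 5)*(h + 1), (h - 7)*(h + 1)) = h + 1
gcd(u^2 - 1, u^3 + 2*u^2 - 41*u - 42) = u + 1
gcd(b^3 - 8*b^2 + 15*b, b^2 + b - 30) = b - 5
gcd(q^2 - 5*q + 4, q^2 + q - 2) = q - 1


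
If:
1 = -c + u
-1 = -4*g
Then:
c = u - 1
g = 1/4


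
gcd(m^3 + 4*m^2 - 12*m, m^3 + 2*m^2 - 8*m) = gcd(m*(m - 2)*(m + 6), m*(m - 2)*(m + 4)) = m^2 - 2*m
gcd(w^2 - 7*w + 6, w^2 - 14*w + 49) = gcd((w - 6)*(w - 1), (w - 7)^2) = 1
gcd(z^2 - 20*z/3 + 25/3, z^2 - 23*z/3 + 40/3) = z - 5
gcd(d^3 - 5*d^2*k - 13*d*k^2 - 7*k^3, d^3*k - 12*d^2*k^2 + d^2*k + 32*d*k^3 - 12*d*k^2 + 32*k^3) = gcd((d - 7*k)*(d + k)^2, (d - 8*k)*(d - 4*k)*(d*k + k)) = 1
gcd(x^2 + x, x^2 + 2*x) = x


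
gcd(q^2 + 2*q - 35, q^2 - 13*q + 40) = q - 5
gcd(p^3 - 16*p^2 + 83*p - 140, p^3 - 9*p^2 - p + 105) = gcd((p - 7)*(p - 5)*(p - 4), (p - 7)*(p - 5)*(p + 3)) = p^2 - 12*p + 35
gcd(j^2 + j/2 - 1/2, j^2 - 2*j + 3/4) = j - 1/2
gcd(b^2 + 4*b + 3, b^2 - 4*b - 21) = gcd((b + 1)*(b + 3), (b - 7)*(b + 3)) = b + 3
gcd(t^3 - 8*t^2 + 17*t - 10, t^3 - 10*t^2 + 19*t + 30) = t - 5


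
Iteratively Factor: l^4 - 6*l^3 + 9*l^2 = (l - 3)*(l^3 - 3*l^2) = l*(l - 3)*(l^2 - 3*l) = l*(l - 3)^2*(l)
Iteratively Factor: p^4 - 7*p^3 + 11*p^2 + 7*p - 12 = (p - 1)*(p^3 - 6*p^2 + 5*p + 12) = (p - 4)*(p - 1)*(p^2 - 2*p - 3) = (p - 4)*(p - 1)*(p + 1)*(p - 3)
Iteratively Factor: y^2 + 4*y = (y)*(y + 4)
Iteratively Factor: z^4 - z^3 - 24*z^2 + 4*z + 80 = (z + 2)*(z^3 - 3*z^2 - 18*z + 40) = (z - 5)*(z + 2)*(z^2 + 2*z - 8) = (z - 5)*(z - 2)*(z + 2)*(z + 4)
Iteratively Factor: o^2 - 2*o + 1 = (o - 1)*(o - 1)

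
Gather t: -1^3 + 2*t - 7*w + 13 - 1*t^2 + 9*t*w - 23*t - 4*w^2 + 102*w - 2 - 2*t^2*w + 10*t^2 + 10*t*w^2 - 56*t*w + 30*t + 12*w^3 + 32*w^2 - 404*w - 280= t^2*(9 - 2*w) + t*(10*w^2 - 47*w + 9) + 12*w^3 + 28*w^2 - 309*w - 270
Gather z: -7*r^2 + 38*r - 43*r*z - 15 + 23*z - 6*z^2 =-7*r^2 + 38*r - 6*z^2 + z*(23 - 43*r) - 15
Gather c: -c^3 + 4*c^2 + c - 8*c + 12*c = -c^3 + 4*c^2 + 5*c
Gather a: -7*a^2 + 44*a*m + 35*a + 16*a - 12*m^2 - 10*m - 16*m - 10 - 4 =-7*a^2 + a*(44*m + 51) - 12*m^2 - 26*m - 14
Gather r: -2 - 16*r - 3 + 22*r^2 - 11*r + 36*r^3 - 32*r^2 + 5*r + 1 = 36*r^3 - 10*r^2 - 22*r - 4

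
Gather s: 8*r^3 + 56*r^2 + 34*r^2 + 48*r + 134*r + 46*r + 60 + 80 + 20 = 8*r^3 + 90*r^2 + 228*r + 160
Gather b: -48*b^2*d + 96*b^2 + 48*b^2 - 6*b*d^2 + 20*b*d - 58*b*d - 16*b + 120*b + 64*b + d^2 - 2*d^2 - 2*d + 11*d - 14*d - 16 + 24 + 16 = b^2*(144 - 48*d) + b*(-6*d^2 - 38*d + 168) - d^2 - 5*d + 24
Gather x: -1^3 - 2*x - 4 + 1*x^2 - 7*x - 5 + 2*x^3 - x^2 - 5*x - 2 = 2*x^3 - 14*x - 12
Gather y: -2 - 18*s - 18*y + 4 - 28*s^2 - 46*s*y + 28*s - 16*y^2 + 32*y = -28*s^2 + 10*s - 16*y^2 + y*(14 - 46*s) + 2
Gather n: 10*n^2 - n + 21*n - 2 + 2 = 10*n^2 + 20*n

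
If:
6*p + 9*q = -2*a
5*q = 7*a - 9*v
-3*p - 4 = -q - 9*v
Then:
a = 3*v/29 + 40/87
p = 71*v/29 - 292/261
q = 56/87 - 48*v/29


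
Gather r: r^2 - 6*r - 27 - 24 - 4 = r^2 - 6*r - 55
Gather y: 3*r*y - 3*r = 3*r*y - 3*r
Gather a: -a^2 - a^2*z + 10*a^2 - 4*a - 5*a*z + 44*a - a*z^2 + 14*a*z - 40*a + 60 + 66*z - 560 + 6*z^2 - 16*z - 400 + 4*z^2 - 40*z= a^2*(9 - z) + a*(-z^2 + 9*z) + 10*z^2 + 10*z - 900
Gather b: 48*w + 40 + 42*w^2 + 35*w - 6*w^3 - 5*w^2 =-6*w^3 + 37*w^2 + 83*w + 40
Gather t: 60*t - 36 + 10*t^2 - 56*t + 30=10*t^2 + 4*t - 6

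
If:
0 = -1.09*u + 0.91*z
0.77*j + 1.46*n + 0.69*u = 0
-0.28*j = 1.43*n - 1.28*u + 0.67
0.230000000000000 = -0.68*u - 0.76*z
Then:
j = 2.01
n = -0.99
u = -0.14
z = -0.17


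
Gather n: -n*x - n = n*(-x - 1)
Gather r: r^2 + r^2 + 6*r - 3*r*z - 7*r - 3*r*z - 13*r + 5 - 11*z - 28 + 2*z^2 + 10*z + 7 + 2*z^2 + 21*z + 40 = 2*r^2 + r*(-6*z - 14) + 4*z^2 + 20*z + 24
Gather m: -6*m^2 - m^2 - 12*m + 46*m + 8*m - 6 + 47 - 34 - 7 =-7*m^2 + 42*m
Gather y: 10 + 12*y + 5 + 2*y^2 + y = 2*y^2 + 13*y + 15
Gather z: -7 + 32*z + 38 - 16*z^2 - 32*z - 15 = 16 - 16*z^2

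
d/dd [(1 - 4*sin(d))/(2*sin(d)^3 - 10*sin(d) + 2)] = (8*sin(d)^3 - 3*sin(d)^2 + 1)*cos(d)/(2*(sin(d)^3 - 5*sin(d) + 1)^2)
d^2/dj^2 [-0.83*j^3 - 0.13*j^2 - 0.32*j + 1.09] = -4.98*j - 0.26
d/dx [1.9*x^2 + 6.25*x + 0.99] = 3.8*x + 6.25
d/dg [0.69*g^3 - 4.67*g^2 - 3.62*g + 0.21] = 2.07*g^2 - 9.34*g - 3.62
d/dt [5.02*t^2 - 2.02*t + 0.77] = 10.04*t - 2.02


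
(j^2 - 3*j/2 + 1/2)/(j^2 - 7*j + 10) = (2*j^2 - 3*j + 1)/(2*(j^2 - 7*j + 10))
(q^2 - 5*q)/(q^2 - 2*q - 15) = q/(q + 3)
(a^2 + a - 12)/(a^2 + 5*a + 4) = (a - 3)/(a + 1)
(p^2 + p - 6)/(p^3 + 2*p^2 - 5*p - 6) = 1/(p + 1)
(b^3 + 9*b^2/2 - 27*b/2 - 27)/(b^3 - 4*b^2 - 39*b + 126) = (b + 3/2)/(b - 7)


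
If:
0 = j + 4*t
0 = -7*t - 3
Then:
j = 12/7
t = -3/7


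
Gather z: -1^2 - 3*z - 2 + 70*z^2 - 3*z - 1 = 70*z^2 - 6*z - 4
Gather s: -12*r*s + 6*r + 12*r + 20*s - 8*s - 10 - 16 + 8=18*r + s*(12 - 12*r) - 18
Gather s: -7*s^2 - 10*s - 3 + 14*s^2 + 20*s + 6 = 7*s^2 + 10*s + 3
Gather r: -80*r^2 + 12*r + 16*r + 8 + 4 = -80*r^2 + 28*r + 12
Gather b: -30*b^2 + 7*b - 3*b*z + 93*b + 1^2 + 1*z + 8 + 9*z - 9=-30*b^2 + b*(100 - 3*z) + 10*z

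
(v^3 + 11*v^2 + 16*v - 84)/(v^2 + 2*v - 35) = (v^2 + 4*v - 12)/(v - 5)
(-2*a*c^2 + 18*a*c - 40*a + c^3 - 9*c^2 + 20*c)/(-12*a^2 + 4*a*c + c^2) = (c^2 - 9*c + 20)/(6*a + c)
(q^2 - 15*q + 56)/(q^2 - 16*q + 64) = (q - 7)/(q - 8)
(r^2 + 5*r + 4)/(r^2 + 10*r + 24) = (r + 1)/(r + 6)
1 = 1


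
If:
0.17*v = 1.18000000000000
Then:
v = 6.94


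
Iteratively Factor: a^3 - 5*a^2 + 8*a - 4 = (a - 2)*(a^2 - 3*a + 2) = (a - 2)*(a - 1)*(a - 2)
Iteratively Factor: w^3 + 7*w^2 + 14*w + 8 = (w + 1)*(w^2 + 6*w + 8) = (w + 1)*(w + 4)*(w + 2)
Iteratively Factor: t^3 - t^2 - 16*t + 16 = (t - 1)*(t^2 - 16) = (t - 4)*(t - 1)*(t + 4)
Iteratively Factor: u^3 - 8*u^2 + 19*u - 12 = (u - 4)*(u^2 - 4*u + 3) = (u - 4)*(u - 3)*(u - 1)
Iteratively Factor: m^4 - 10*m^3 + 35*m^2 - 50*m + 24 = (m - 2)*(m^3 - 8*m^2 + 19*m - 12) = (m - 2)*(m - 1)*(m^2 - 7*m + 12) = (m - 3)*(m - 2)*(m - 1)*(m - 4)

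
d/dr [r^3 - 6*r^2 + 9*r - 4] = 3*r^2 - 12*r + 9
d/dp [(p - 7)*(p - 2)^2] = (p - 2)*(3*p - 16)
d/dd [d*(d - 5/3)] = 2*d - 5/3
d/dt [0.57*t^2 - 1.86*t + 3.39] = 1.14*t - 1.86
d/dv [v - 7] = 1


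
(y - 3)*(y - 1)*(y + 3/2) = y^3 - 5*y^2/2 - 3*y + 9/2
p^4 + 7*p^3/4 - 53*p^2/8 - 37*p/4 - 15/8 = (p - 5/2)*(p + 1/4)*(p + 1)*(p + 3)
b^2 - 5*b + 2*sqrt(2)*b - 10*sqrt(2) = (b - 5)*(b + 2*sqrt(2))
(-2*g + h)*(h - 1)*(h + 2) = -2*g*h^2 - 2*g*h + 4*g + h^3 + h^2 - 2*h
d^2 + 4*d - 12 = (d - 2)*(d + 6)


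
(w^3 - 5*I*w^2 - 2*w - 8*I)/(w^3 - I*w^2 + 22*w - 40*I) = (w + I)/(w + 5*I)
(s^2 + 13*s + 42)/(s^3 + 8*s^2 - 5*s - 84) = (s + 6)/(s^2 + s - 12)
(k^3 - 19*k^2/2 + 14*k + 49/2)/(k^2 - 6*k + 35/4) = 2*(k^2 - 6*k - 7)/(2*k - 5)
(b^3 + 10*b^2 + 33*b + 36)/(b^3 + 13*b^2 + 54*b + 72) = (b + 3)/(b + 6)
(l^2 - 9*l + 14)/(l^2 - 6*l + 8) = (l - 7)/(l - 4)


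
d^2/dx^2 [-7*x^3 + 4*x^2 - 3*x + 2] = 8 - 42*x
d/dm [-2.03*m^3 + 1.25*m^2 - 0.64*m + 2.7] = -6.09*m^2 + 2.5*m - 0.64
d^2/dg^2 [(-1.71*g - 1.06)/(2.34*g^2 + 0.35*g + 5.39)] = (-(1.71*g + 1.06)*(4.68*g + 0.35)*(9.36*g + 0.7) + (24.0084*g + 6.1578)*(2.34*g^2 + 0.35*g + 5.39))/(2.34*g^2 + 0.35*g + 5.39)^3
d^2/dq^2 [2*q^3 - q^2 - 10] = 12*q - 2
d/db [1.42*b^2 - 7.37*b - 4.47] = 2.84*b - 7.37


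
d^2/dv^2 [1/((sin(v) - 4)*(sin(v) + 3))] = (-4*sin(v)^4 + 3*sin(v)^3 - 43*sin(v)^2 + 6*sin(v) + 26)/((sin(v) - 4)^3*(sin(v) + 3)^3)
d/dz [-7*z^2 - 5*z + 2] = -14*z - 5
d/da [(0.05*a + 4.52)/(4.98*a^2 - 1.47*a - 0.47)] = (-0.249*a^2 - 45.0192*a + 6.6209)/(24.8004*a^4 - 14.6412*a^3 - 2.5203*a^2 + 1.3818*a + 0.2209)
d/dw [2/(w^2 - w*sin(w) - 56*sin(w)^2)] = 2*(w*cos(w) - 2*w + sin(w) + 56*sin(2*w))/((w - 8*sin(w))^2*(w + 7*sin(w))^2)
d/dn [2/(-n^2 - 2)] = 4*n/(n^2 + 2)^2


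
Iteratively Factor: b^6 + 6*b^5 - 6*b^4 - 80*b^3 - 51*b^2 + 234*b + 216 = (b - 2)*(b^5 + 8*b^4 + 10*b^3 - 60*b^2 - 171*b - 108) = (b - 2)*(b + 1)*(b^4 + 7*b^3 + 3*b^2 - 63*b - 108) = (b - 2)*(b + 1)*(b + 3)*(b^3 + 4*b^2 - 9*b - 36) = (b - 2)*(b + 1)*(b + 3)^2*(b^2 + b - 12) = (b - 3)*(b - 2)*(b + 1)*(b + 3)^2*(b + 4)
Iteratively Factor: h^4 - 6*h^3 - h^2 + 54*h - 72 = (h - 4)*(h^3 - 2*h^2 - 9*h + 18) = (h - 4)*(h + 3)*(h^2 - 5*h + 6) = (h - 4)*(h - 3)*(h + 3)*(h - 2)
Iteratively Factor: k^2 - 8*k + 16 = (k - 4)*(k - 4)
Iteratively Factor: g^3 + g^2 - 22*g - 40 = (g + 2)*(g^2 - g - 20) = (g + 2)*(g + 4)*(g - 5)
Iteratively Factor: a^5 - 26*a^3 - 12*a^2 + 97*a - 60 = (a + 3)*(a^4 - 3*a^3 - 17*a^2 + 39*a - 20) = (a - 1)*(a + 3)*(a^3 - 2*a^2 - 19*a + 20) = (a - 1)*(a + 3)*(a + 4)*(a^2 - 6*a + 5) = (a - 5)*(a - 1)*(a + 3)*(a + 4)*(a - 1)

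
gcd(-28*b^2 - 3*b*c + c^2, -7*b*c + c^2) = 7*b - c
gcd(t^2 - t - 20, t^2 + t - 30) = t - 5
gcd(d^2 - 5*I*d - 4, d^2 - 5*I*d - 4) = d^2 - 5*I*d - 4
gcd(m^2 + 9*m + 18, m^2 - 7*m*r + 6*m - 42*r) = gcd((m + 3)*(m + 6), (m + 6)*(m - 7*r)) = m + 6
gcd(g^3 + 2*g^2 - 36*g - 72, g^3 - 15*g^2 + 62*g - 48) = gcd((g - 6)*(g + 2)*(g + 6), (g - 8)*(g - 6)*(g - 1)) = g - 6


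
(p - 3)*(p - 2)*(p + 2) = p^3 - 3*p^2 - 4*p + 12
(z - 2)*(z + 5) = z^2 + 3*z - 10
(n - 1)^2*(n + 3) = n^3 + n^2 - 5*n + 3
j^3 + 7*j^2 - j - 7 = (j - 1)*(j + 1)*(j + 7)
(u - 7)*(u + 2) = u^2 - 5*u - 14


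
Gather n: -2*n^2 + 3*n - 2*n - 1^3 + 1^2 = -2*n^2 + n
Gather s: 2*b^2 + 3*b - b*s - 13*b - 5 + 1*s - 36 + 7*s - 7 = 2*b^2 - 10*b + s*(8 - b) - 48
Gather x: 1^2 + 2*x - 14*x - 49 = -12*x - 48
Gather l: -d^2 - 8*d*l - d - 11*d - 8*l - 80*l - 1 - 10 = -d^2 - 12*d + l*(-8*d - 88) - 11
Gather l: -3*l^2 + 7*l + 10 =-3*l^2 + 7*l + 10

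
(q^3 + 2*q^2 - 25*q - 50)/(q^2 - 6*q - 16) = (q^2 - 25)/(q - 8)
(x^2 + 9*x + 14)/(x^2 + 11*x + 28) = (x + 2)/(x + 4)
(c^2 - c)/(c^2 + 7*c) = (c - 1)/(c + 7)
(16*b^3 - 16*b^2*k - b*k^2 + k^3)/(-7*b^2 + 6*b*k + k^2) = (-16*b^2 + k^2)/(7*b + k)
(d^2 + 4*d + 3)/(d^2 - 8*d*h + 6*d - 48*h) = (d^2 + 4*d + 3)/(d^2 - 8*d*h + 6*d - 48*h)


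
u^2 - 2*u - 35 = (u - 7)*(u + 5)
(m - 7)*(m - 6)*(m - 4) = m^3 - 17*m^2 + 94*m - 168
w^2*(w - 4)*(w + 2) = w^4 - 2*w^3 - 8*w^2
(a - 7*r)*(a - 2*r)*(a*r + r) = a^3*r - 9*a^2*r^2 + a^2*r + 14*a*r^3 - 9*a*r^2 + 14*r^3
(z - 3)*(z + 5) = z^2 + 2*z - 15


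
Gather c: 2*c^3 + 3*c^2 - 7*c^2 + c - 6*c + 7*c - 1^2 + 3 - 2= 2*c^3 - 4*c^2 + 2*c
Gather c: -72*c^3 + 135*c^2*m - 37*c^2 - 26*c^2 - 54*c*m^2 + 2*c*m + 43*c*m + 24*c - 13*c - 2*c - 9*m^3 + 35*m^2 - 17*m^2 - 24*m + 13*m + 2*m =-72*c^3 + c^2*(135*m - 63) + c*(-54*m^2 + 45*m + 9) - 9*m^3 + 18*m^2 - 9*m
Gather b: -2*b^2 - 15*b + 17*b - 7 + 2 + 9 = -2*b^2 + 2*b + 4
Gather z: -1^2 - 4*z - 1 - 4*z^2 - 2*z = -4*z^2 - 6*z - 2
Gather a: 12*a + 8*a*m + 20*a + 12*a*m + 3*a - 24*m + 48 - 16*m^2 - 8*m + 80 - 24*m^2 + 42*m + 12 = a*(20*m + 35) - 40*m^2 + 10*m + 140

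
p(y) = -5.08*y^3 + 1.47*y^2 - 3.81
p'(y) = -15.24*y^2 + 2.94*y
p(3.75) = -251.03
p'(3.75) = -203.29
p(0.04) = -3.81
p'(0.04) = 0.09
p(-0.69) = -1.44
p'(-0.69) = -9.28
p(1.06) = -8.21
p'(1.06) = -14.01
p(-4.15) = 384.59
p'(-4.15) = -274.67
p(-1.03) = 3.30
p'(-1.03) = -19.20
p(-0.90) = 1.08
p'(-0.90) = -14.99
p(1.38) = -14.36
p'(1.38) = -24.97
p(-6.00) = 1146.39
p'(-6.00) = -566.28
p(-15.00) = 17471.94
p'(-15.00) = -3473.10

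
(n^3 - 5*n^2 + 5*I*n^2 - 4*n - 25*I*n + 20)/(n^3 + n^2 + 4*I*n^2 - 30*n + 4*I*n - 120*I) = (n + I)/(n + 6)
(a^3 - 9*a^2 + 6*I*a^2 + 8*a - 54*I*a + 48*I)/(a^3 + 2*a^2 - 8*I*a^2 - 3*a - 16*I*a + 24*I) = (a^2 + a*(-8 + 6*I) - 48*I)/(a^2 + a*(3 - 8*I) - 24*I)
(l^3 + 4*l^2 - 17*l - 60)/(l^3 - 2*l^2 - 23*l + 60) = (l + 3)/(l - 3)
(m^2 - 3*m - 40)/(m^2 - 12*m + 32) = (m + 5)/(m - 4)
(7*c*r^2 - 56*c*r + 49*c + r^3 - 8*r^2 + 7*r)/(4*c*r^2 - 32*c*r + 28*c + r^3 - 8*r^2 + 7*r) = (7*c + r)/(4*c + r)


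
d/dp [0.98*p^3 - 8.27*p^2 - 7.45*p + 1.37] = 2.94*p^2 - 16.54*p - 7.45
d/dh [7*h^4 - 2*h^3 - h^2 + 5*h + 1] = 28*h^3 - 6*h^2 - 2*h + 5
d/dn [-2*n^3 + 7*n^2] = 2*n*(7 - 3*n)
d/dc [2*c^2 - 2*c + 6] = 4*c - 2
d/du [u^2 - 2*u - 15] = 2*u - 2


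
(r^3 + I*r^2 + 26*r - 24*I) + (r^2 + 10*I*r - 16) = r^3 + r^2 + I*r^2 + 26*r + 10*I*r - 16 - 24*I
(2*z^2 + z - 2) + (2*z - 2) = 2*z^2 + 3*z - 4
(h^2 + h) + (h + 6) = h^2 + 2*h + 6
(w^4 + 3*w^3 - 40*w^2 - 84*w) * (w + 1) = w^5 + 4*w^4 - 37*w^3 - 124*w^2 - 84*w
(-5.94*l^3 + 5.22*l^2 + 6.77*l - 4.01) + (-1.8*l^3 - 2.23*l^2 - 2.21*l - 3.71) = -7.74*l^3 + 2.99*l^2 + 4.56*l - 7.72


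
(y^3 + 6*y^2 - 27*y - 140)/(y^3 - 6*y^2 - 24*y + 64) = (y^2 + 2*y - 35)/(y^2 - 10*y + 16)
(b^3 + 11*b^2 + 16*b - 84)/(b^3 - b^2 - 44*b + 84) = (b + 6)/(b - 6)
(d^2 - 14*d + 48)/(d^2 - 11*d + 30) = (d - 8)/(d - 5)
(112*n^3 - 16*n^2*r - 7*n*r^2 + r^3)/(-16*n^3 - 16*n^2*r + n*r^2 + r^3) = (-7*n + r)/(n + r)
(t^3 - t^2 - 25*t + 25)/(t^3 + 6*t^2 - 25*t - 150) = (t - 1)/(t + 6)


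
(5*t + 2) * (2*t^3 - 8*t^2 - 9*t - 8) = 10*t^4 - 36*t^3 - 61*t^2 - 58*t - 16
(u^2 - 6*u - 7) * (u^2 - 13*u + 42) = u^4 - 19*u^3 + 113*u^2 - 161*u - 294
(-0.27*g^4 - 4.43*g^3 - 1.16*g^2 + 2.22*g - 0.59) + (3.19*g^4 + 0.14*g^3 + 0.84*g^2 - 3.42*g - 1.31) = 2.92*g^4 - 4.29*g^3 - 0.32*g^2 - 1.2*g - 1.9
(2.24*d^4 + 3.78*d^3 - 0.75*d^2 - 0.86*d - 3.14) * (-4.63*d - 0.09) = -10.3712*d^5 - 17.703*d^4 + 3.1323*d^3 + 4.0493*d^2 + 14.6156*d + 0.2826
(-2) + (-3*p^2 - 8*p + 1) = -3*p^2 - 8*p - 1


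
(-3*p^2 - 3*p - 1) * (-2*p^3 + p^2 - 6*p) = 6*p^5 + 3*p^4 + 17*p^3 + 17*p^2 + 6*p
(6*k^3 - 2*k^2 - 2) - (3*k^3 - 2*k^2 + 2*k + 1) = 3*k^3 - 2*k - 3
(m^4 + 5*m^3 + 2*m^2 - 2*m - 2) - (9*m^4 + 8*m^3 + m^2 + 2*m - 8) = -8*m^4 - 3*m^3 + m^2 - 4*m + 6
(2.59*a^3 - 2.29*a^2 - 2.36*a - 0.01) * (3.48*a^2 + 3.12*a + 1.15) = 9.0132*a^5 + 0.1116*a^4 - 12.3791*a^3 - 10.0315*a^2 - 2.7452*a - 0.0115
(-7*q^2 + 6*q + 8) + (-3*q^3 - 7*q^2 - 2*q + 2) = -3*q^3 - 14*q^2 + 4*q + 10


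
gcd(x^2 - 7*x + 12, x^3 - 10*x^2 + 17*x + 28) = x - 4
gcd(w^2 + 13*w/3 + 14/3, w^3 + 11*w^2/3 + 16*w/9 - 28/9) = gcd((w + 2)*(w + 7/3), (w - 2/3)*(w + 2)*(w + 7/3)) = w^2 + 13*w/3 + 14/3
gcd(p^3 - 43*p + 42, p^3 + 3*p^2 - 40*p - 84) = p^2 + p - 42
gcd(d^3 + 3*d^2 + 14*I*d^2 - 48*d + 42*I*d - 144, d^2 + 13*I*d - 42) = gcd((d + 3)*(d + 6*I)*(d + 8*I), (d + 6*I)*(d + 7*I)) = d + 6*I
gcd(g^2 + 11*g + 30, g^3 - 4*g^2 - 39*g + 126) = g + 6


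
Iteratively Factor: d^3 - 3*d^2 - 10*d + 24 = (d - 4)*(d^2 + d - 6) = (d - 4)*(d + 3)*(d - 2)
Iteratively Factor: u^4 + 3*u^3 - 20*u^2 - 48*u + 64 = (u - 4)*(u^3 + 7*u^2 + 8*u - 16) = (u - 4)*(u + 4)*(u^2 + 3*u - 4) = (u - 4)*(u + 4)^2*(u - 1)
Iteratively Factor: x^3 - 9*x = (x + 3)*(x^2 - 3*x) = (x - 3)*(x + 3)*(x)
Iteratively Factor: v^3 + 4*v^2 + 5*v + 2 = (v + 1)*(v^2 + 3*v + 2) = (v + 1)^2*(v + 2)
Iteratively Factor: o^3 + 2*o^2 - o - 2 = (o + 1)*(o^2 + o - 2) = (o + 1)*(o + 2)*(o - 1)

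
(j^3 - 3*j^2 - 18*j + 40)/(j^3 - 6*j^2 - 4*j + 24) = (j^2 - j - 20)/(j^2 - 4*j - 12)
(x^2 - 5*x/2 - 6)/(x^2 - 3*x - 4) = (x + 3/2)/(x + 1)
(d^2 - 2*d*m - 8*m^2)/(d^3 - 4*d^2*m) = (d + 2*m)/d^2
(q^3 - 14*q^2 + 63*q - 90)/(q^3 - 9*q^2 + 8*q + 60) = (q - 3)/(q + 2)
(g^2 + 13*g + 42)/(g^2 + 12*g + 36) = (g + 7)/(g + 6)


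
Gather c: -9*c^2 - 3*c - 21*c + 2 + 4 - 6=-9*c^2 - 24*c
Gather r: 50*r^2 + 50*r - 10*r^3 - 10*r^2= -10*r^3 + 40*r^2 + 50*r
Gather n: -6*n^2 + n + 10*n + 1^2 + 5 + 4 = -6*n^2 + 11*n + 10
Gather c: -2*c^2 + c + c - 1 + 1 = -2*c^2 + 2*c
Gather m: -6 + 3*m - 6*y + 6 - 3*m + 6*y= 0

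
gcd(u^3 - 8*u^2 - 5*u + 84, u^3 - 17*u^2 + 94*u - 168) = u^2 - 11*u + 28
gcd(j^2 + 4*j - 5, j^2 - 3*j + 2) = j - 1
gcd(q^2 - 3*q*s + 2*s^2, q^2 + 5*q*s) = 1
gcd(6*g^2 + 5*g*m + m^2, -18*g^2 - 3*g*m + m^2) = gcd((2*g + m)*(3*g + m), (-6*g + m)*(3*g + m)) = 3*g + m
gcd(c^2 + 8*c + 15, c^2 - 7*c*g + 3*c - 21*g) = c + 3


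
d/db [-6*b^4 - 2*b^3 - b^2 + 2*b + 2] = -24*b^3 - 6*b^2 - 2*b + 2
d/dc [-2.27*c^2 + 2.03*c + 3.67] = 2.03 - 4.54*c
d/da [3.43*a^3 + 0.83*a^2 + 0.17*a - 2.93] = 10.29*a^2 + 1.66*a + 0.17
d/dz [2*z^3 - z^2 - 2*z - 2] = 6*z^2 - 2*z - 2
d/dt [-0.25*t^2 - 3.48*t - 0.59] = -0.5*t - 3.48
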